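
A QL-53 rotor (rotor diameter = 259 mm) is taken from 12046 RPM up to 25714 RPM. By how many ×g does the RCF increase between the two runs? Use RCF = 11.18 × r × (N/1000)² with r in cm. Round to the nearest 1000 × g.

75000 ×g

r = 259 mm / 2 = 129.5 mm = 12.95 cm
RCF₁ = 11.18 × 12.95 × (12.046)² = 11.18 × 12.95 × 145.106116 ≈ 21,008.6 × g
RCF₂ = 11.18 × 12.95 × (25.714)² = 11.18 × 12.95 × 661.209796 ≈ 95,730.6 × g
Increase = 95,730.6 − 21,008.6 = 74,722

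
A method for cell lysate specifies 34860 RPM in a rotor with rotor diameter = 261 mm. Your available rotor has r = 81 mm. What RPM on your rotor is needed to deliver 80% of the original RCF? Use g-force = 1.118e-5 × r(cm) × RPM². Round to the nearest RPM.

39576 RPM

Original rotor: r = 261 mm / 2 = 130.5 mm = 13.05 cm
RCF_original = 1.118 × 10⁻⁵ × 13.05 × (34860)² = 1.118 × 10⁻⁵ × 13.05 × 1,215,219,600 ≈ 177,299.3 × g
Target RCF = 0.8 × 177,299.3 ≈ 141,839.4 × g
Your rotor: r = 81 mm = 8.1 cm
141,839.4 = 1.118 × 10⁻⁵ × 8.1 × N²
N² = 141,839.4 / (9.0558 × 10⁻⁵) = 1,566,282,383
N ≈ √1,566,282,383 ≈ 39,576.3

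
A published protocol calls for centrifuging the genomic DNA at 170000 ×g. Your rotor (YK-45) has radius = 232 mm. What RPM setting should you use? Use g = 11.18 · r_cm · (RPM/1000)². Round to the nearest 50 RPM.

r = 232 mm = 23.2 cm
170,000 = 11.18 × 23.2 × (N/1000)²
(N/1000)² = 170,000 / 259.376 = 655.4192
N = 1000 × √655.4192 ≈ 25,601.2

25600 RPM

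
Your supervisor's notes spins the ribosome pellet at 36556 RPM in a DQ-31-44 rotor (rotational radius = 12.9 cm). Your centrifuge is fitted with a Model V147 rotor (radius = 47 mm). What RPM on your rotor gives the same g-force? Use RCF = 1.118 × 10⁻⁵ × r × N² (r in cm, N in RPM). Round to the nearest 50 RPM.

≈ 60550 RPM

RCF_original = 1.118 × 10⁻⁵ × 12.9 × (36556)² = 1.118 × 10⁻⁵ × 12.9 × 1,336,341,136 ≈ 192,729.8 × g
Your rotor: r = 47 mm = 4.7 cm
192,729.8 = 1.118 × 10⁻⁵ × 4.7 × N²
N² = 192,729.8 / (5.2546 × 10⁻⁵) = 3,667,830,092
N ≈ √3,667,830,092 ≈ 60,562.6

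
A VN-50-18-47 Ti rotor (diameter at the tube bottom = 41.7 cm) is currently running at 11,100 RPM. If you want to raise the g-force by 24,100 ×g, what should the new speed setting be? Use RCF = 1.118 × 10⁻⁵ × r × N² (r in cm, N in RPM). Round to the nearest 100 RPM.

r = 41.7 / 2 = 20.85 cm
Current RCF = 1.118 × 10⁻⁵ × 20.85 × (11100)² = 1.118 × 10⁻⁵ × 20.85 × 123,210,000 ≈ 28,720.6 × g
Target RCF = 28,720.6 + 24,100 = 52,820.6 × g
N² = 52,820.6 / (23.3103 × 10⁻⁵) = 226,597,684
N ≈ √226,597,684 ≈ 15,053.2

15100 RPM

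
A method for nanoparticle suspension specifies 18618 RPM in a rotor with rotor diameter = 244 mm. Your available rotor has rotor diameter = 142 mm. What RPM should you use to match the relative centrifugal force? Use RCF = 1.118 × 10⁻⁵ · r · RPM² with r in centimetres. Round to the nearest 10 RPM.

Original rotor: r = 244 mm / 2 = 122 mm = 12.2 cm
RCF_original = 1.118 × 10⁻⁵ × 12.2 × (18618)² = 1.118 × 10⁻⁵ × 12.2 × 346,629,924 ≈ 47,278.9 × g
Your rotor: r = 142 mm / 2 = 71 mm = 7.1 cm
47,278.9 = 1.118 × 10⁻⁵ × 7.1 × N²
N² = 47,278.9 / (7.9378 × 10⁻⁵) = 595,617,174
N ≈ √595,617,174 ≈ 24,405.3

24410 RPM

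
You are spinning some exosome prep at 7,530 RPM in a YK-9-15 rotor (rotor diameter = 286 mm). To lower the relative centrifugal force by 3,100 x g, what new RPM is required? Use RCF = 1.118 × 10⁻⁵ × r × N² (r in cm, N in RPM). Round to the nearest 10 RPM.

N₂ ≈ 6110 RPM

r = 286 mm / 2 = 143 mm = 14.3 cm
Current RCF = 1.118 × 10⁻⁵ × 14.3 × (7530)² = 1.118 × 10⁻⁵ × 14.3 × 56,700,900 ≈ 9,065 × g
Target RCF = 9,065 − 3,100 = 5,965 × g
N² = 5,965 / (15.9874 × 10⁻⁵) = 37,310,632
N ≈ √37,310,632 ≈ 6,108.2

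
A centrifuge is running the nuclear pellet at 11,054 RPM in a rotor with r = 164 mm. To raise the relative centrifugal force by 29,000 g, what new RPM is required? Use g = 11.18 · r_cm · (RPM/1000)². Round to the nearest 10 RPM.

≈ 16740 RPM

r = 164 mm = 16.4 cm
Current RCF = 11.18 × 16.4 × (11.054)² = 11.18 × 16.4 × 122.190916 ≈ 22,403.9 × g
Target RCF = 22,403.9 + 29,000 = 51,403.9 × g
(N/1000)² = 51,403.9 / 183.352 = 280.3564
N = 1000 × √280.3564 ≈ 16,743.8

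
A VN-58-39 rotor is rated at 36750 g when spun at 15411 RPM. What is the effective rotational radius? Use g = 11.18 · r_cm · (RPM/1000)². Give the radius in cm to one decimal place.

13.8 cm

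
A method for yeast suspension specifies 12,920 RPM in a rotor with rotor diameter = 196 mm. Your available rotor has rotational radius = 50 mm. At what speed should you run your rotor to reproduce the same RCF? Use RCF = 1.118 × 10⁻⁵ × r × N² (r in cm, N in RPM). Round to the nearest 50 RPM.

≈ 18100 RPM

Original rotor: r = 196 mm / 2 = 98 mm = 9.8 cm
RCF = 1.118 × 10⁻⁵ × r × N²
RCF_original = 1.118 × 10⁻⁵ × 9.8 × (12920)² = 1.118 × 10⁻⁵ × 9.8 × 166,926,400 ≈ 18,289.1 × g
Your rotor: r = 50 mm = 5.0 cm
18,289.1 = 1.118 × 10⁻⁵ × 5 × N²
N² = 18,289.1 / (5.59 × 10⁻⁵) = 327,175,313
N ≈ √327,175,313 ≈ 18,088.0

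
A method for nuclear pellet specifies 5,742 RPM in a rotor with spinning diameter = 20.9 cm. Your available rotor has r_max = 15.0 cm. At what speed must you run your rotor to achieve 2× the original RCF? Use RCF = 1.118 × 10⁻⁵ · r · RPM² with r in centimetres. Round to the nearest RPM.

6778 RPM

Original rotor: r = 20.9 / 2 = 10.45 cm
RCF = 1.118 × 10⁻⁵ × r × N²
RCF_original = 1.118 × 10⁻⁵ × 10.45 × (5742)² = 1.118 × 10⁻⁵ × 10.45 × 32,970,564 ≈ 3,852 × g
Target RCF = 2 × 3,852 ≈ 7,704 × g
7,704 = 1.118 × 10⁻⁵ × 15 × N²
N² = 7,704 / (16.77 × 10⁻⁵) = 45,939,177
N ≈ √45,939,177 ≈ 6,777.8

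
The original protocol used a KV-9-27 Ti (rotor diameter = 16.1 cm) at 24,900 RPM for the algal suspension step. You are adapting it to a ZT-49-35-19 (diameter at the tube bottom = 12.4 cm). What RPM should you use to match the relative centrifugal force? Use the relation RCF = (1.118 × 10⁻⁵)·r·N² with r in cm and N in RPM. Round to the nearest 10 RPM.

28370 RPM

Original rotor: r = 16.1 / 2 = 8.05 cm
RCF_original = 1.118 × 10⁻⁵ × 8.05 × (24900)² = 1.118 × 10⁻⁵ × 8.05 × 620,010,000 ≈ 55,800.3 × g
Your rotor: r = 12.4 / 2 = 6.2 cm
55,800.3 = 1.118 × 10⁻⁵ × 6.2 × N²
N² = 55,800.3 / (6.9316 × 10⁻⁵) = 805,013,273
N ≈ √805,013,273 ≈ 28,372.8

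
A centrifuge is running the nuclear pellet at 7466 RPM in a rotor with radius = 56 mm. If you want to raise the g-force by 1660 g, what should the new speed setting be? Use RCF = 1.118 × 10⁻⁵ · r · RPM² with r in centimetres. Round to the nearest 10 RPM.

9070 RPM

r = 56 mm = 5.6 cm
Current RCF = 1.118 × 10⁻⁵ × 5.6 × (7466)² = 1.118 × 10⁻⁵ × 5.6 × 55,741,156 ≈ 3,489.8 × g
Target RCF = 3,489.8 + 1,660 = 5,149.8 × g
N² = 5,149.8 / (6.2608 × 10⁻⁵) = 82,254,664
N ≈ √82,254,664 ≈ 9,069.4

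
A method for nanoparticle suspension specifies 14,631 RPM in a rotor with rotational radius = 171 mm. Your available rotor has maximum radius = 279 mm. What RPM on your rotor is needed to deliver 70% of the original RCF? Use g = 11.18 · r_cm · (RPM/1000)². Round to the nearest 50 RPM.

Original rotor: r = 171 mm = 17.1 cm
RCF_original = 11.18 × 17.1 × (14.631)² = 11.18 × 17.1 × 214.066161 ≈ 40,924.7 × g
Target RCF = 0.7 × 40,924.7 ≈ 28,647.3 × g
Your rotor: r = 279 mm = 27.9 cm
28,647.3 = 11.18 × 27.9 × (N/1000)²
(N/1000)² = 28,647.3 / 311.922 = 91.84123
N = 1000 × √91.84123 ≈ 9,583.4

≈ 9600 RPM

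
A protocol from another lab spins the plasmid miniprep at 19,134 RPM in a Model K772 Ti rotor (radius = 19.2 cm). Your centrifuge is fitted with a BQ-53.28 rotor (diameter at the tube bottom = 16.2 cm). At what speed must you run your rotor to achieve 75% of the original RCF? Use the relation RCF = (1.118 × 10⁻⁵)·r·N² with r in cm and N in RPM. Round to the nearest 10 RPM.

RCF = 1.118 × 10⁻⁵ × r × N²
RCF_original = 1.118 × 10⁻⁵ × 19.2 × (19134)² = 1.118 × 10⁻⁵ × 19.2 × 366,109,956 ≈ 78,587.7 × g
Target RCF = 0.75 × 78,587.7 ≈ 58,940.8 × g
Your rotor: r = 16.2 / 2 = 8.1 cm
58,940.8 = 1.118 × 10⁻⁵ × 8.1 × N²
N² = 58,940.8 / (9.0558 × 10⁻⁵) = 650,862,431
N ≈ √650,862,431 ≈ 25,512.0

25510 RPM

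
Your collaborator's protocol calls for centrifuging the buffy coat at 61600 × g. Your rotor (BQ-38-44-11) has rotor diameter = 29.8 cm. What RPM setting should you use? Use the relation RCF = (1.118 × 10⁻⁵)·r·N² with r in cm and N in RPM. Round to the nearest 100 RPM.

r = 29.8 / 2 = 14.9 cm
RCF = 1.118 × 10⁻⁵ × r × N²
61,600 = 1.118 × 10⁻⁵ × 14.9 × N²
N² = 61,600 / (16.6582 × 10⁻⁵) = 369,787,852
N ≈ √369,787,852 ≈ 19,229.9

≈ 19200 RPM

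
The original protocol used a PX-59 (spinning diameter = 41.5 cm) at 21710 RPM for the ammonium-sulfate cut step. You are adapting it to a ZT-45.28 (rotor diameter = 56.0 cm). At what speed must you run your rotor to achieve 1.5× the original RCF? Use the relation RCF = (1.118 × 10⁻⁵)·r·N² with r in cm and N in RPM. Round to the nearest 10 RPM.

Original rotor: r = 41.5 / 2 = 20.75 cm
RCF_original = 1.118 × 10⁻⁵ × 20.75 × (21710)² = 1.118 × 10⁻⁵ × 20.75 × 471,324,100 ≈ 109,340.1 × g
Target RCF = 1.5 × 109,340.1 ≈ 164,010.2 × g
Your rotor: r = 56.0 / 2 = 28 cm
164,010.2 = 1.118 × 10⁻⁵ × 28 × N²
N² = 164,010.2 / (31.304 × 10⁻⁵) = 523,927,294
N ≈ √523,927,294 ≈ 22,889.5

≈ 22890 RPM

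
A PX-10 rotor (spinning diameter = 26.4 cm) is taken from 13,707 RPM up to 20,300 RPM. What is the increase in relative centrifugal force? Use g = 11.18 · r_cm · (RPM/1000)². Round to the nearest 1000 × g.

33000 x g

r = 26.4 / 2 = 13.2 cm
RCF₁ = 11.18 × 13.2 × (13.707)² = 11.18 × 13.2 × 187.881849 ≈ 27,726.9 × g
RCF₂ = 11.18 × 13.2 × (20.3)² = 11.18 × 13.2 × 412.09 ≈ 60,814.6 × g
Increase = 60,814.6 − 27,726.9 = 33,087.7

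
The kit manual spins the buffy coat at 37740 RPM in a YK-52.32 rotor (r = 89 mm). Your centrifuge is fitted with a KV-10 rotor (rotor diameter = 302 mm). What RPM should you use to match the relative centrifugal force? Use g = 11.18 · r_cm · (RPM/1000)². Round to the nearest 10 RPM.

Original rotor: r = 89 mm = 8.9 cm
RCF_original = 11.18 × 8.9 × (37.74)² = 11.18 × 8.9 × 1,424.3076 ≈ 141,721.5 × g
Your rotor: r = 302 mm / 2 = 151 mm = 15.1 cm
141,721.5 = 11.18 × 15.1 × (N/1000)²
(N/1000)² = 141,721.5 / 168.818 = 839.4928
N = 1000 × √839.4928 ≈ 28,974.0

28970 RPM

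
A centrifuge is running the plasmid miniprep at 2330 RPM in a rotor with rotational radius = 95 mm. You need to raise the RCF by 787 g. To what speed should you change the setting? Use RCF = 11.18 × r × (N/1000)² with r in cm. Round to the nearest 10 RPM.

r = 95 mm = 9.5 cm
Current RCF = 11.18 × 9.5 × (2.33)² = 11.18 × 9.5 × 5.4289 ≈ 576.6 × g
Target RCF = 576.6 + 787 = 1,363.6 × g
(N/1000)² = 1,363.6 / 106.21 = 12.83872
N = 1000 × √12.83872 ≈ 3,583.1

N₂ ≈ 3580 RPM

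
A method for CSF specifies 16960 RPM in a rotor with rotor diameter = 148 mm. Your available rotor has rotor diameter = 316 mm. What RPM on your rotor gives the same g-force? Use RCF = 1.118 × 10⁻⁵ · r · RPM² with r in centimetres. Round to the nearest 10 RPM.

Original rotor: r = 148 mm / 2 = 74 mm = 7.4 cm
RCF_original = 1.118 × 10⁻⁵ × 7.4 × (16960)² = 1.118 × 10⁻⁵ × 7.4 × 287,641,600 ≈ 23,797.2 × g
Your rotor: r = 316 mm / 2 = 158 mm = 15.8 cm
23,797.2 = 1.118 × 10⁻⁵ × 15.8 × N²
N² = 23,797.2 / (17.6644 × 10⁻⁵) = 134,718,417
N ≈ √134,718,417 ≈ 11,606.8

11610 RPM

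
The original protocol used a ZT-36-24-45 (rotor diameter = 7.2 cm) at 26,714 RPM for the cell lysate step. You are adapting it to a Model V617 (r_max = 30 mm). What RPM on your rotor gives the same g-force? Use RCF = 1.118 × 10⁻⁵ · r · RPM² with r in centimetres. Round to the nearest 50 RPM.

≈ 29250 RPM

Original rotor: r = 7.2 / 2 = 3.6 cm
RCF_original = 1.118 × 10⁻⁵ × 3.6 × (26714)² = 1.118 × 10⁻⁵ × 3.6 × 713,637,796 ≈ 28,722.5 × g
Your rotor: r = 30 mm = 3.0 cm
28,722.5 = 1.118 × 10⁻⁵ × 3 × N²
N² = 28,722.5 / (3.354 × 10⁻⁵) = 856,365,534
N ≈ √856,365,534 ≈ 29,263.7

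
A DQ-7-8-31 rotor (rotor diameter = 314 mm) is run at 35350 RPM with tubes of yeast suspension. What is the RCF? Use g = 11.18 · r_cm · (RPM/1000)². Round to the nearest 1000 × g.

RCF ≈ 219000 ×g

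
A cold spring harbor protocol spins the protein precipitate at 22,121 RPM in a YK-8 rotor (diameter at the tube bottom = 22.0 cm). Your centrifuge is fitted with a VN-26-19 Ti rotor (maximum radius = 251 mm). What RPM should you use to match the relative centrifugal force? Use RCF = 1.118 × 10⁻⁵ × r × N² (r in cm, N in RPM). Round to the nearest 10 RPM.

≈ 14640 RPM

Original rotor: r = 22.0 / 2 = 11 cm
RCF_original = 1.118 × 10⁻⁵ × 11 × (22121)² = 1.118 × 10⁻⁵ × 11 × 489,338,641 ≈ 60,178.9 × g
Your rotor: r = 251 mm = 25.1 cm
60,178.9 = 1.118 × 10⁻⁵ × 25.1 × N²
N² = 60,178.9 / (28.0618 × 10⁻⁵) = 214,451,318
N ≈ √214,451,318 ≈ 14,644.2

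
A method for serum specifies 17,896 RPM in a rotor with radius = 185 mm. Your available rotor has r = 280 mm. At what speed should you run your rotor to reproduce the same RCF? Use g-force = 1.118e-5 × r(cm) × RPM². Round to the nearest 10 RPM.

Original rotor: r = 185 mm = 18.5 cm
RCF_original = 1.118 × 10⁻⁵ × 18.5 × (17896)² = 1.118 × 10⁻⁵ × 18.5 × 320,266,816 ≈ 66,240.8 × g
Your rotor: r = 280 mm = 28.0 cm
66,240.8 = 1.118 × 10⁻⁵ × 28 × N²
N² = 66,240.8 / (31.304 × 10⁻⁵) = 211,604,907
N ≈ √211,604,907 ≈ 14,546.6

≈ 14550 RPM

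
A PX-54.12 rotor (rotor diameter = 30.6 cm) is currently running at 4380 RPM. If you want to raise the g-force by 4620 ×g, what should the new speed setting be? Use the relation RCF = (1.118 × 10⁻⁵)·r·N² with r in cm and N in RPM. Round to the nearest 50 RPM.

≈ 6800 RPM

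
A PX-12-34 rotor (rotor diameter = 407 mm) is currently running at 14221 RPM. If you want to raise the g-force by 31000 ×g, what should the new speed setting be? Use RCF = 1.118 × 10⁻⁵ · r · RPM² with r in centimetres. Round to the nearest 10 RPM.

r = 407 mm / 2 = 203.5 mm = 20.35 cm
Current RCF = 1.118 × 10⁻⁵ × 20.35 × (14221)² = 1.118 × 10⁻⁵ × 20.35 × 202,236,841 ≈ 46,011.5 × g
Target RCF = 46,011.5 + 31,000 = 77,011.5 × g
N² = 77,011.5 / (22.7513 × 10⁻⁵) = 338,492,745
N ≈ √338,492,745 ≈ 18,398.2

18400 RPM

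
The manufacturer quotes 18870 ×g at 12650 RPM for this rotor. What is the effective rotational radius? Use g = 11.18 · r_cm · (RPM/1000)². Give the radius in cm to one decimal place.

RCF = 11.18 × r × (N/1000)²
18870 = 11.18 × r × (12.65)²
r = 18870 / (11.18 × 160.0225) = 18870 / 1789.052 ≈ 10.547 cm

r ≈ 10.5 cm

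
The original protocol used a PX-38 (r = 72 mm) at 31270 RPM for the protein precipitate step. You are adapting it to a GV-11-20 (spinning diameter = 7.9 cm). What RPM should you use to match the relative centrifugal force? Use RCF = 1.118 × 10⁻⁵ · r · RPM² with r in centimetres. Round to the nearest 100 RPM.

Original rotor: r = 72 mm = 7.2 cm
RCF = 1.118 × 10⁻⁵ × r × N²
RCF_original = 1.118 × 10⁻⁵ × 7.2 × (31270)² = 1.118 × 10⁻⁵ × 7.2 × 977,812,900 ≈ 78,710 × g
Your rotor: r = 7.9 / 2 = 3.95 cm
78,710 = 1.118 × 10⁻⁵ × 3.95 × N²
N² = 78,710 / (4.4161 × 10⁻⁵) = 1,782,341,885
N ≈ √1,782,341,885 ≈ 42,217.8

42200 RPM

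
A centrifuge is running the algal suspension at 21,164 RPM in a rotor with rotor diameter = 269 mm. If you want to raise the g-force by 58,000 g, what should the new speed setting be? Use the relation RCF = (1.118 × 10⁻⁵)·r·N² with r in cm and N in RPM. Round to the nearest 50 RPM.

≈ 28850 RPM

r = 269 mm / 2 = 134.5 mm = 13.45 cm
Current RCF = 1.118 × 10⁻⁵ × 13.45 × (21164)² = 1.118 × 10⁻⁵ × 13.45 × 447,914,896 ≈ 67,353.4 × g
Target RCF = 67,353.4 + 58,000 = 125,353.4 × g
N² = 125,353.4 / (15.0371 × 10⁻⁵) = 833,627,495
N ≈ √833,627,495 ≈ 28,872.6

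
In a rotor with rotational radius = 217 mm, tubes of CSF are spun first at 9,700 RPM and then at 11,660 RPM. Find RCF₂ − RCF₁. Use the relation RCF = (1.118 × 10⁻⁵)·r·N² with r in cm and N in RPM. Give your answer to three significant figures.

r = 217 mm = 21.7 cm
RCF₁ = 1.118 × 10⁻⁵ × 21.7 × (9700)² = 1.118 × 10⁻⁵ × 21.7 × 94,090,000 ≈ 22,826.8 × g
RCF₂ = 1.118 × 10⁻⁵ × 21.7 × (11660)² = 1.118 × 10⁻⁵ × 21.7 × 135,955,600 ≈ 32,983.6 × g
Increase = 32,983.6 − 22,826.8 = 10,156.8

≈ 10200 ×g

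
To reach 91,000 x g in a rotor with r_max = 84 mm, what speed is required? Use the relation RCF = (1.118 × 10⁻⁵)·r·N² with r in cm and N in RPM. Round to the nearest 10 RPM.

31130 RPM

r = 84 mm = 8.4 cm
RCF = 1.118 × 10⁻⁵ × r × N²
91,000 = 1.118 × 10⁻⁵ × 8.4 × N²
N² = 91,000 / (9.3912 × 10⁻⁵) = 968,992,248
N ≈ √968,992,248 ≈ 31,128.6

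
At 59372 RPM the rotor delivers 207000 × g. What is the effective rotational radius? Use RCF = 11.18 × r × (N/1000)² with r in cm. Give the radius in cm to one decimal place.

≈ 5.3 cm

207000 = 11.18 × r × (59.372)²
r = 207000 / (11.18 × 3525.034384) = 207000 / 39409.88 ≈ 5.252 cm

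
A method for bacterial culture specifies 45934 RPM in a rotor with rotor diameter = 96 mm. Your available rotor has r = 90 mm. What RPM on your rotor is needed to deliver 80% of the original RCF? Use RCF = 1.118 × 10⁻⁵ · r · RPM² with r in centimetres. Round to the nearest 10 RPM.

Original rotor: r = 96 mm / 2 = 48 mm = 4.8 cm
RCF_original = 1.118 × 10⁻⁵ × 4.8 × (45934)² = 1.118 × 10⁻⁵ × 4.8 × 2,109,932,356 ≈ 113,227.4 × g
Target RCF = 0.8 × 113,227.4 ≈ 90,581.9 × g
Your rotor: r = 90 mm = 9.0 cm
90,581.9 = 1.118 × 10⁻⁵ × 9 × N²
N² = 90,581.9 / (10.062 × 10⁻⁵) = 900,237,527
N ≈ √900,237,527 ≈ 30,004.0

30000 RPM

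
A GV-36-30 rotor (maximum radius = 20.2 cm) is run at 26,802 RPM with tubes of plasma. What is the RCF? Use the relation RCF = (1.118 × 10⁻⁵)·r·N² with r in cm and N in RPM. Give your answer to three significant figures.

162000 ×g

RCF = 1.118 × 10⁻⁵ × r × N²
RCF = 1.118 × 10⁻⁵ × 20.2 × (26802)² = 1.118 × 10⁻⁵ × 20.2 × 718,347,204 ≈ 162,228.7 × g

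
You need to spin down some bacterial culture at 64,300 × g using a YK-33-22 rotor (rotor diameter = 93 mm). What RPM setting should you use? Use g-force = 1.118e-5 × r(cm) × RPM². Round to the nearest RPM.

35169 RPM

r = 93 mm / 2 = 46.5 mm = 4.65 cm
64,300 = 1.118 × 10⁻⁵ × 4.65 × N²
N² = 64,300 / (5.1987 × 10⁻⁵) = 1,236,847,673
N ≈ √1,236,847,673 ≈ 35,168.8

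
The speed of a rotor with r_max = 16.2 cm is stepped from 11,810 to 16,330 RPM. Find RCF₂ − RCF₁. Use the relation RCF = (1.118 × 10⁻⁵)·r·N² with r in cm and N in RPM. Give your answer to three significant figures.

≈ 23000 x g

RCF₁ = 1.118 × 10⁻⁵ × 16.2 × (11810)² = 1.118 × 10⁻⁵ × 16.2 × 139,476,100 ≈ 25,261.4 × g
RCF₂ = 1.118 × 10⁻⁵ × 16.2 × (16330)² = 1.118 × 10⁻⁵ × 16.2 × 266,668,900 ≈ 48,298 × g
Increase = 48,298 − 25,261.4 = 23,036.6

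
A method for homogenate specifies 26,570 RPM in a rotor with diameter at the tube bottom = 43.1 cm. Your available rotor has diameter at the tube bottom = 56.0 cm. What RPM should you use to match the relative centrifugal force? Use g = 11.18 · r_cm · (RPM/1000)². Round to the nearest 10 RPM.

Original rotor: r = 43.1 / 2 = 21.55 cm
RCF = 11.18 × r × (N/1000)²
RCF_original = 11.18 × 21.55 × (26.57)² = 11.18 × 21.55 × 705.9649 ≈ 170,087.4 × g
Your rotor: r = 56.0 / 2 = 28 cm
170,087.4 = 11.18 × 28 × (N/1000)²
(N/1000)² = 170,087.4 / 313.04 = 543.3408
N = 1000 × √543.3408 ≈ 23,309.7

23310 RPM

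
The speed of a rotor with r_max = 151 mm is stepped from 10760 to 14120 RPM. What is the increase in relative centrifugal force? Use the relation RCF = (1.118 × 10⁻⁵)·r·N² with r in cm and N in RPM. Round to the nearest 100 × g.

r = 151 mm = 15.1 cm
RCF₁ = 1.118 × 10⁻⁵ × 15.1 × (10760)² = 1.118 × 10⁻⁵ × 15.1 × 115,777,600 ≈ 19,545.3 × g
RCF₂ = 1.118 × 10⁻⁵ × 15.1 × (14120)² = 1.118 × 10⁻⁵ × 15.1 × 199,374,400 ≈ 33,658 × g
Increase = 33,658 − 19,545.3 = 14,112.7

≈ 14100 ×g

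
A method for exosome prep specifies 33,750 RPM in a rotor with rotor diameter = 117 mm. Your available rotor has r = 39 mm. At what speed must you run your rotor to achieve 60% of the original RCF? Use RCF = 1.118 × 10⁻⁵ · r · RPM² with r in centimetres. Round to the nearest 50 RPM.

32000 RPM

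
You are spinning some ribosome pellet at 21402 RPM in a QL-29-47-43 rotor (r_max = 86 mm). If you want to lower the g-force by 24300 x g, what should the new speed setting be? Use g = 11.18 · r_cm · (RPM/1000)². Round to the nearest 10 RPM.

N₂ ≈ 14330 RPM

r = 86 mm = 8.6 cm
Current RCF = 11.18 × 8.6 × (21.402)² = 11.18 × 8.6 × 458.045604 ≈ 44,040.2 × g
Target RCF = 44,040.2 − 24,300 = 19,740.2 × g
(N/1000)² = 19,740.2 / 96.148 = 205.3106
N = 1000 × √205.3106 ≈ 14,328.7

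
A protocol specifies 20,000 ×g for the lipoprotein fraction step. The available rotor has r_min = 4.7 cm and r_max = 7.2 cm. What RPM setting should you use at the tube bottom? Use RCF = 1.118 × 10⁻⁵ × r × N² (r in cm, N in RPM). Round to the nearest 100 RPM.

Use r_max = 7.2 cm.
RCF = 1.118 × 10⁻⁵ × r × N²
20,000 = 1.118 × 10⁻⁵ × 7.2 × N²
N² = 20,000 / (8.0496 × 10⁻⁵) = 248,459,551
N ≈ √248,459,551 ≈ 15,762.6

≈ 15800 RPM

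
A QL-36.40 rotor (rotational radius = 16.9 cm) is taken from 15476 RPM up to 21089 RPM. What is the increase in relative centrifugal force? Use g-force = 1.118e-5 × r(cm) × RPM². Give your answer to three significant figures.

RCF₁ = 1.118 × 10⁻⁵ × 16.9 × (15476)² = 1.118 × 10⁻⁵ × 16.9 × 239,506,576 ≈ 45,252.9 × g
RCF₂ = 1.118 × 10⁻⁵ × 16.9 × (21089)² = 1.118 × 10⁻⁵ × 16.9 × 444,745,921 ≈ 84,031.2 × g
Increase = 84,031.2 − 45,252.9 = 38,778.3

≈ 38800 ×g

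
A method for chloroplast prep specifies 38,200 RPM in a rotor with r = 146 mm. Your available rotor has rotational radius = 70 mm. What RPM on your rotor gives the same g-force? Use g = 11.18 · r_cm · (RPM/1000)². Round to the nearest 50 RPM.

≈ 55150 RPM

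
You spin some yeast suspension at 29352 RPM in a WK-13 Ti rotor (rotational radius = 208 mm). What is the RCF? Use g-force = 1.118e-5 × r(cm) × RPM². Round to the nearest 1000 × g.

≈ 200000 × g

r = 208 mm = 20.8 cm
RCF = 1.118 × 10⁻⁵ × 20.8 × (29352)² = 1.118 × 10⁻⁵ × 20.8 × 861,539,904 ≈ 200,345.9 × g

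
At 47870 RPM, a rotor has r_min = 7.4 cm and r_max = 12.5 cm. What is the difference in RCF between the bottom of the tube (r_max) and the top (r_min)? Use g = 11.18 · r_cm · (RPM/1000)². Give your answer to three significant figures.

131000 ×g

RCF_max = 11.18 × 12.5 × (47.87)² = 11.18 × 12.5 × 2,291.5369 ≈ 320,242.3 × g
RCF_min = 11.18 × 7.4 × (47.87)² = 11.18 × 7.4 × 2,291.5369 ≈ 189,583.4 × g
ΔRCF = 320,242.3 − 189,583.4 = 130,658.9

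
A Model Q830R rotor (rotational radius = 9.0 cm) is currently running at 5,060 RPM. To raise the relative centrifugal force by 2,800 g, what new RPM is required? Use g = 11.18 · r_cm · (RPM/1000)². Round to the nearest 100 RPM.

Current RCF = 11.18 × 9 × (5.06)² = 11.18 × 9 × 25.6036 ≈ 2,576.2 × g
Target RCF = 2,576.2 + 2,800 = 5,376.2 × g
(N/1000)² = 5,376.2 / 100.62 = 53.43073
N = 1000 × √53.43073 ≈ 7,309.6

≈ 7300 RPM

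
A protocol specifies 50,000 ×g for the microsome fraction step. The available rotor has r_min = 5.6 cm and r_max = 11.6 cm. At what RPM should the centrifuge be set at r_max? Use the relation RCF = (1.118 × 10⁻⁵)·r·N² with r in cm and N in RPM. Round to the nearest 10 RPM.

Use r_max = 11.6 cm.
50,000 = 1.118 × 10⁻⁵ × 11.6 × N²
N² = 50,000 / (12.9688 × 10⁻⁵) = 385,540,682
N ≈ √385,540,682 ≈ 19,635.2

N ≈ 19640 RPM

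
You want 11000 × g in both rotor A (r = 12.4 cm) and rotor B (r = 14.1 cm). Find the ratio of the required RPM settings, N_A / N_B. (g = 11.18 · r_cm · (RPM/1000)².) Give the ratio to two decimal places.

At fixed RCF, N ∝ 1/√r, so N_A/N_B = √(r_B/r_A) = √(14.1/12.4) = √1.137097 = 1.0663.

1.07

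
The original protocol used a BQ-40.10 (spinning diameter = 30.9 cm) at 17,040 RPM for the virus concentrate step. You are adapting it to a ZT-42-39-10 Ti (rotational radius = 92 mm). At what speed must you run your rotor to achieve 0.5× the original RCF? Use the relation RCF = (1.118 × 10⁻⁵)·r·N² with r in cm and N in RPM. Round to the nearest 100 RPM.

Original rotor: r = 30.9 / 2 = 15.45 cm
RCF_original = 1.118 × 10⁻⁵ × 15.45 × (17040)² = 1.118 × 10⁻⁵ × 15.45 × 290,361,600 ≈ 50,154.4 × g
Target RCF = 0.5 × 50,154.4 ≈ 25,077.2 × g
Your rotor: r = 92 mm = 9.2 cm
25,077.2 = 1.118 × 10⁻⁵ × 9.2 × N²
N² = 25,077.2 / (10.2856 × 10⁻⁵) = 243,808,820
N ≈ √243,808,820 ≈ 15,614.4

≈ 15600 RPM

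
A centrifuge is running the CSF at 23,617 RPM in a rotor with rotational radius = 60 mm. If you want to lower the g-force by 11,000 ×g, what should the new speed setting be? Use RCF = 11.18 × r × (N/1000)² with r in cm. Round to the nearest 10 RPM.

r = 60 mm = 6.0 cm
Current RCF = 11.18 × 6 × (23.617)² = 11.18 × 6 × 557.762689 ≈ 37,414.7 × g
Target RCF = 37,414.7 − 11,000 = 26,414.7 × g
(N/1000)² = 26,414.7 / 67.08 = 393.7791
N = 1000 × √393.7791 ≈ 19,843.9

19840 RPM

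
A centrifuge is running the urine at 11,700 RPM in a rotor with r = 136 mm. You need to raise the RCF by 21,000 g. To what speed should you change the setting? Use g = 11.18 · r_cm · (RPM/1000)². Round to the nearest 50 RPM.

N₂ ≈ 16600 RPM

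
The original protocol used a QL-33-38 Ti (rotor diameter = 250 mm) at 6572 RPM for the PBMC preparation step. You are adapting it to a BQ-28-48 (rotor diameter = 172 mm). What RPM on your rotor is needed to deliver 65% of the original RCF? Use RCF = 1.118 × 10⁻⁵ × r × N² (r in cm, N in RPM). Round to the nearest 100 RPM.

6400 RPM

Original rotor: r = 250 mm / 2 = 125 mm = 12.5 cm
RCF_original = 1.118 × 10⁻⁵ × 12.5 × (6572)² = 1.118 × 10⁻⁵ × 12.5 × 43,191,184 ≈ 6,036 × g
Target RCF = 0.65 × 6,036 ≈ 3,923.4 × g
Your rotor: r = 172 mm / 2 = 86 mm = 8.6 cm
3,923.4 = 1.118 × 10⁻⁵ × 8.6 × N²
N² = 3,923.4 / (9.6148 × 10⁻⁵) = 40,805,841
N ≈ √40,805,841 ≈ 6,387.9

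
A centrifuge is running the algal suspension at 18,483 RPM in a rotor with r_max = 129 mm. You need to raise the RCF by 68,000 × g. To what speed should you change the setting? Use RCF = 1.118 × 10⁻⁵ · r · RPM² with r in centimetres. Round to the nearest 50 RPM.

r = 129 mm = 12.9 cm
Current RCF = 1.118 × 10⁻⁵ × 12.9 × (18483)² = 1.118 × 10⁻⁵ × 12.9 × 341,621,289 ≈ 49,269.3 × g
Target RCF = 49,269.3 + 68,000 = 117,269.3 × g
N² = 117,269.3 / (14.4222 × 10⁻⁵) = 813,116,584
N ≈ √813,116,584 ≈ 28,515.2

28500 RPM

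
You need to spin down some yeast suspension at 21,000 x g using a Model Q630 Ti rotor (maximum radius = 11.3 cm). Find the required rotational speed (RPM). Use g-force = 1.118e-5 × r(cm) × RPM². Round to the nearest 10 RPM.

N ≈ 12890 RPM

21,000 = 1.118 × 10⁻⁵ × 11.3 × N²
N² = 21,000 / (12.6334 × 10⁻⁵) = 166,226,036
N ≈ √166,226,036 ≈ 12,892.9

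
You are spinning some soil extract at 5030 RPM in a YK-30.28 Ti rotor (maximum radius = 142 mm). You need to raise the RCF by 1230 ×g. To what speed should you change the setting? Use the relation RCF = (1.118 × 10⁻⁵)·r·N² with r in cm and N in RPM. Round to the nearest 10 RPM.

r = 142 mm = 14.2 cm
Current RCF = 1.118 × 10⁻⁵ × 14.2 × (5030)² = 1.118 × 10⁻⁵ × 14.2 × 25,300,900 ≈ 4,016.7 × g
Target RCF = 4,016.7 + 1,230 = 5,246.7 × g
N² = 5,246.7 / (15.8756 × 10⁻⁵) = 33,048,830
N ≈ √33,048,830 ≈ 5,748.8

N₂ ≈ 5750 RPM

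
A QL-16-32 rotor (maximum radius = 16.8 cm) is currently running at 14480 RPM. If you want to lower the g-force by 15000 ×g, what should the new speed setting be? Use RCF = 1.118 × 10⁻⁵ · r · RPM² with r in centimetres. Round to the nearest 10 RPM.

≈ 11390 RPM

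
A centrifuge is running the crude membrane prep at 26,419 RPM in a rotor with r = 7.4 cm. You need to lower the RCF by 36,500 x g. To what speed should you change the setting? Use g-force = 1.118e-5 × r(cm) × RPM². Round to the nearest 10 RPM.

Current RCF = 1.118 × 10⁻⁵ × 7.4 × (26419)² = 1.118 × 10⁻⁵ × 7.4 × 697,963,561 ≈ 57,743.9 × g
Target RCF = 57,743.9 − 36,500 = 21,243.9 × g
N² = 21,243.9 / (8.2732 × 10⁻⁵) = 256,779,722
N ≈ √256,779,722 ≈ 16,024.3

N₂ ≈ 16020 RPM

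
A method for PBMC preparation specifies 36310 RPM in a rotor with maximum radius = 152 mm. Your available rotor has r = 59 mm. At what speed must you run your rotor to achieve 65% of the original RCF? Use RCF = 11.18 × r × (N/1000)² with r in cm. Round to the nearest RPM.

46987 RPM

Original rotor: r = 152 mm = 15.2 cm
RCF = 11.18 × r × (N/1000)²
RCF_original = 11.18 × 15.2 × (36.31)² = 11.18 × 15.2 × 1,318.4161 ≈ 224,046.4 × g
Target RCF = 0.65 × 224,046.4 ≈ 145,630.2 × g
Your rotor: r = 59 mm = 5.9 cm
145,630.2 = 11.18 × 5.9 × (N/1000)²
(N/1000)² = 145,630.2 / 65.962 = 2207.789
N = 1000 × √2207.789 ≈ 46,987.1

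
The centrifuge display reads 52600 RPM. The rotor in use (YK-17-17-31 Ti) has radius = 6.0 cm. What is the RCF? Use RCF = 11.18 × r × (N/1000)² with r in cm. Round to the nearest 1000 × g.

≈ 186000 × g

RCF = 11.18 × 6 × (52.6)² = 11.18 × 6 × 2,766.76 ≈ 185,594.3 × g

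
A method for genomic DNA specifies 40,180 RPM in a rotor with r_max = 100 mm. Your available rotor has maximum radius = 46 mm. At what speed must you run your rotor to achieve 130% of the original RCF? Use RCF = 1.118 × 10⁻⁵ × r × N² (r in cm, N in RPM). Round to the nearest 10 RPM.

Original rotor: r = 100 mm = 10.0 cm
RCF_original = 1.118 × 10⁻⁵ × 10 × (40180)² = 1.118 × 10⁻⁵ × 10 × 1,614,432,400 ≈ 180,493.5 × g
Target RCF = 1.3 × 180,493.5 ≈ 234,641.6 × g
Your rotor: r = 46 mm = 4.6 cm
234,641.6 = 1.118 × 10⁻⁵ × 4.6 × N²
N² = 234,641.6 / (5.1428 × 10⁻⁵) = 4,562,526,250
N ≈ √4,562,526,250 ≈ 67,546.5

67550 RPM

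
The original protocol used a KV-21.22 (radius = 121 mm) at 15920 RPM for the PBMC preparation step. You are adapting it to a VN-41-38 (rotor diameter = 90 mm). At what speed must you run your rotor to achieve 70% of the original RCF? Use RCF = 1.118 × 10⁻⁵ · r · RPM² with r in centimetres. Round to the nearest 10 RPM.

Original rotor: r = 121 mm = 12.1 cm
RCF_original = 1.118 × 10⁻⁵ × 12.1 × (15920)² = 1.118 × 10⁻⁵ × 12.1 × 253,446,400 ≈ 34,285.7 × g
Target RCF = 0.7 × 34,285.7 ≈ 24,000 × g
Your rotor: r = 90 mm / 2 = 45 mm = 4.5 cm
24,000 = 1.118 × 10⁻⁵ × 4.5 × N²
N² = 24,000 / (5.031 × 10⁻⁵) = 477,042,338
N ≈ √477,042,338 ≈ 21,841.3

21840 RPM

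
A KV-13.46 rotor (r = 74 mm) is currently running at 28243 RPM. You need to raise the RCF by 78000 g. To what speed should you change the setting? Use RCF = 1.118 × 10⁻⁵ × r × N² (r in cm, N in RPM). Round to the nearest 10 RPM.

41720 RPM

r = 74 mm = 7.4 cm
Current RCF = 1.118 × 10⁻⁵ × 7.4 × (28243)² = 1.118 × 10⁻⁵ × 7.4 × 797,667,049 ≈ 65,992.6 × g
Target RCF = 65,992.6 + 78,000 = 143,992.6 × g
N² = 143,992.6 / (8.2732 × 10⁻⁵) = 1,740,470,435
N ≈ √1,740,470,435 ≈ 41,718.9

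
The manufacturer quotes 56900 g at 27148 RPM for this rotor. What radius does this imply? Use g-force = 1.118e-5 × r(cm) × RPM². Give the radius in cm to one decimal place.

r ≈ 6.9 cm

56900 = 1.118 × 10⁻⁵ × r × (27148)²
r = 56900 / (1.118 × 10⁻⁵ × 737,013,904) = 56900 / 8239.815 ≈ 6.905 cm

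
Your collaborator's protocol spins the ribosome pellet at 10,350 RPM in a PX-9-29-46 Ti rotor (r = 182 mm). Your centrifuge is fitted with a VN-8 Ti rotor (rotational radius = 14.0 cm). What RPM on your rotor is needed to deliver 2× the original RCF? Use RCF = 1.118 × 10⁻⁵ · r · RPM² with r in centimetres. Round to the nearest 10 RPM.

16690 RPM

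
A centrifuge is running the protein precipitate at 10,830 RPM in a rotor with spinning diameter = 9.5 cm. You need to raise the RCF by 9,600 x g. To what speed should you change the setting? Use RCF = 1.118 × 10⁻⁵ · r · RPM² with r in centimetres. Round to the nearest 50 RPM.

17250 RPM

r = 9.5 / 2 = 4.75 cm
Current RCF = 1.118 × 10⁻⁵ × 4.75 × (10830)² = 1.118 × 10⁻⁵ × 4.75 × 117,288,900 ≈ 6,228.6 × g
Target RCF = 6,228.6 + 9,600 = 15,828.6 × g
N² = 15,828.6 / (5.3105 × 10⁻⁵) = 298,062,329
N ≈ √298,062,329 ≈ 17,264.5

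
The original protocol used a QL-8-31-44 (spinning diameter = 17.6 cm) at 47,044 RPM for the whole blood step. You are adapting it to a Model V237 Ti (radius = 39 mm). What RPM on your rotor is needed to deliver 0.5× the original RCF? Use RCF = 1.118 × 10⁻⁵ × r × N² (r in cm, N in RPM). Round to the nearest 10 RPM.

49970 RPM

Original rotor: r = 17.6 / 2 = 8.8 cm
RCF_original = 1.118 × 10⁻⁵ × 8.8 × (47044)² = 1.118 × 10⁻⁵ × 8.8 × 2,213,137,936 ≈ 217,737.4 × g
Target RCF = 0.5 × 217,737.4 ≈ 108,868.7 × g
Your rotor: r = 39 mm = 3.9 cm
108,868.7 = 1.118 × 10⁻⁵ × 3.9 × N²
N² = 108,868.7 / (4.3602 × 10⁻⁵) = 2,496,873,997
N ≈ √2,496,873,997 ≈ 49,968.7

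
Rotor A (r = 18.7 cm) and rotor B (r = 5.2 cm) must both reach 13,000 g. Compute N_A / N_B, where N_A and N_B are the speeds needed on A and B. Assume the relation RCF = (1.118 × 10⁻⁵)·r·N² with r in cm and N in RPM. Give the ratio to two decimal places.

0.53

At fixed RCF, N ∝ 1/√r, so N_A/N_B = √(r_B/r_A) = √(5.2/18.7) = √0.278075 = 0.5273.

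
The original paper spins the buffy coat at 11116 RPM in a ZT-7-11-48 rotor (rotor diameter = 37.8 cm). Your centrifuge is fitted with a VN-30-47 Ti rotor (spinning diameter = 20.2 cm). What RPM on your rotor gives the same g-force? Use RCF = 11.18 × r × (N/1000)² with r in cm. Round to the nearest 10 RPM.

15210 RPM

Original rotor: r = 37.8 / 2 = 18.9 cm
RCF = 11.18 × r × (N/1000)²
RCF_original = 11.18 × 18.9 × (11.116)² = 11.18 × 18.9 × 123.565456 ≈ 26,109.6 × g
Your rotor: r = 20.2 / 2 = 10.1 cm
26,109.6 = 11.18 × 10.1 × (N/1000)²
(N/1000)² = 26,109.6 / 112.918 = 231.2262
N = 1000 × √231.2262 ≈ 15,206.1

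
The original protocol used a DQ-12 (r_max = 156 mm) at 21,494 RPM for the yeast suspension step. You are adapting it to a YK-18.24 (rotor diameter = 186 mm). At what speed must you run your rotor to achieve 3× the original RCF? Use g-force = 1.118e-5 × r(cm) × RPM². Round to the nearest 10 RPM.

48220 RPM

Original rotor: r = 156 mm = 15.6 cm
RCF_original = 1.118 × 10⁻⁵ × 15.6 × (21494)² = 1.118 × 10⁻⁵ × 15.6 × 461,992,036 ≈ 80,575.1 × g
Target RCF = 3 × 80,575.1 ≈ 241,725.3 × g
Your rotor: r = 186 mm / 2 = 93 mm = 9.3 cm
241,725.3 = 1.118 × 10⁻⁵ × 9.3 × N²
N² = 241,725.3 / (10.3974 × 10⁻⁵) = 2,324,862,947
N ≈ √2,324,862,947 ≈ 48,216.8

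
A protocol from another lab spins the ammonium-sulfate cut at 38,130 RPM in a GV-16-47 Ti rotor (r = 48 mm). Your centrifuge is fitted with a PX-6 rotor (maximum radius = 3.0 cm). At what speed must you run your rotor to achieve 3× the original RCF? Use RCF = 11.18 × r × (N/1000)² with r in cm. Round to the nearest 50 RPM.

≈ 83550 RPM

Original rotor: r = 48 mm = 4.8 cm
RCF_original = 11.18 × 4.8 × (38.13)² = 11.18 × 4.8 × 1,453.8969 ≈ 78,021.9 × g
Target RCF = 3 × 78,021.9 ≈ 234,065.7 × g
234,065.7 = 11.18 × 3 × (N/1000)²
(N/1000)² = 234,065.7 / 33.54 = 6978.703
N = 1000 × √6978.703 ≈ 83,538.6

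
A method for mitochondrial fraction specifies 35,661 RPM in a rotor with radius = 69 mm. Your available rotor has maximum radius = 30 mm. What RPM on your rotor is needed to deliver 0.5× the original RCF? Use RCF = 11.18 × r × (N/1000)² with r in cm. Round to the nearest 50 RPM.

≈ 38250 RPM

Original rotor: r = 69 mm = 6.9 cm
RCF_original = 11.18 × 6.9 × (35.661)² = 11.18 × 6.9 × 1,271.706921 ≈ 98,102 × g
Target RCF = 0.5 × 98,102 ≈ 49,051 × g
Your rotor: r = 30 mm = 3.0 cm
49,051 = 11.18 × 3 × (N/1000)²
(N/1000)² = 49,051 / 33.54 = 1462.463
N = 1000 × √1462.463 ≈ 38,242.2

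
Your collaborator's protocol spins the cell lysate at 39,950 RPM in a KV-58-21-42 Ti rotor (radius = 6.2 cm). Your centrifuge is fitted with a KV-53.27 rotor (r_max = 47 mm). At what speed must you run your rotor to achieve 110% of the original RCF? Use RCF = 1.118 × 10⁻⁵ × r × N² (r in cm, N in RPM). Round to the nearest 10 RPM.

RCF = 1.118 × 10⁻⁵ × r × N²
RCF_original = 1.118 × 10⁻⁵ × 6.2 × (39950)² = 1.118 × 10⁻⁵ × 6.2 × 1,596,002,500 ≈ 110,628.5 × g
Target RCF = 1.1 × 110,628.5 ≈ 121,691.4 × g
Your rotor: r = 47 mm = 4.7 cm
121,691.4 = 1.118 × 10⁻⁵ × 4.7 × N²
N² = 121,691.4 / (5.2546 × 10⁻⁵) = 2,315,902,257
N ≈ √2,315,902,257 ≈ 48,123.8

≈ 48120 RPM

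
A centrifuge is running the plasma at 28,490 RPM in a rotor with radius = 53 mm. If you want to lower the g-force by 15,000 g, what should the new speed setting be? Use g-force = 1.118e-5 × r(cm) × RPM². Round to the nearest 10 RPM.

r = 53 mm = 5.3 cm
Current RCF = 1.118 × 10⁻⁵ × 5.3 × (28490)² = 1.118 × 10⁻⁵ × 5.3 × 811,680,100 ≈ 48,095.3 × g
Target RCF = 48,095.3 − 15,000 = 33,095.3 × g
N² = 33,095.3 / (5.9254 × 10⁻⁵) = 558,532,757
N ≈ √558,532,757 ≈ 23,633.3

N₂ ≈ 23630 RPM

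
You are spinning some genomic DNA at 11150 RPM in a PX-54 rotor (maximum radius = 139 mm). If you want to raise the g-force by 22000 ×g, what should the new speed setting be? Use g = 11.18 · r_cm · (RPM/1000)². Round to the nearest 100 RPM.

16300 RPM

r = 139 mm = 13.9 cm
Current RCF = 11.18 × 13.9 × (11.15)² = 11.18 × 13.9 × 124.3225 ≈ 19,320 × g
Target RCF = 19,320 + 22,000 = 41,320 × g
(N/1000)² = 41,320 / 155.402 = 265.891
N = 1000 × √265.891 ≈ 16,306.2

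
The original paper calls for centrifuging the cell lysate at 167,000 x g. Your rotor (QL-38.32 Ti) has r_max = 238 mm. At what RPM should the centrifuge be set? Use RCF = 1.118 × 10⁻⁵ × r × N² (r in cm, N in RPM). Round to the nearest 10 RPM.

r = 238 mm = 23.8 cm
RCF = 1.118 × 10⁻⁵ × r × N²
167,000 = 1.118 × 10⁻⁵ × 23.8 × N²
N² = 167,000 / (26.6084 × 10⁻⁵) = 627,621,353
N ≈ √627,621,353 ≈ 25,052.4

25050 RPM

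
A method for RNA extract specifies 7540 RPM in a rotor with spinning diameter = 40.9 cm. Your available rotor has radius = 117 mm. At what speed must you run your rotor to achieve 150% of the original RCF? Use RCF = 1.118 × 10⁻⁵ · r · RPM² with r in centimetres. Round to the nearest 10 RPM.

12210 RPM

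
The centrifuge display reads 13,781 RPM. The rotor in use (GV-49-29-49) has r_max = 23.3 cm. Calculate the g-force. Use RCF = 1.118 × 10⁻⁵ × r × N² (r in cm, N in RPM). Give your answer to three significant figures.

RCF = 1.118 × 10⁻⁵ × r × N²
RCF = 1.118 × 10⁻⁵ × 23.3 × (13781)² = 1.118 × 10⁻⁵ × 23.3 × 189,915,961 ≈ 49,472 × g

49500 g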